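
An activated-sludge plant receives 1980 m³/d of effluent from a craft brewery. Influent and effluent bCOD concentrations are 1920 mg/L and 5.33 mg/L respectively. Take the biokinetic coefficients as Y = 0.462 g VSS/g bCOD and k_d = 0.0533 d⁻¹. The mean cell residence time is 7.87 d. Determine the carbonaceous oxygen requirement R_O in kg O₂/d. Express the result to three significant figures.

Correct the yield for decay: Y_obs = Y/(1 + k_d θ_c) = 0.462 / (1 + 0.0533 × 7.87) = 0.462 / 1.419 = 0.3255.
Substrate removed = Q·(S₀ − S) = 1980 m³/d × (1920 − 5.33) g/m³ = 3.79×10^6 g/d = 3791 kg/d.
Biomass synthesised: P_X = Y_obs × 3791 = 1234 kg VSS/d.
Carbonaceous O₂ demand = substrate oxidised − cell-mass equivalent = 3791 − 1.42 × 1234 = 2039 kg O₂/d.

R_O ≈ 2040 kg O₂/d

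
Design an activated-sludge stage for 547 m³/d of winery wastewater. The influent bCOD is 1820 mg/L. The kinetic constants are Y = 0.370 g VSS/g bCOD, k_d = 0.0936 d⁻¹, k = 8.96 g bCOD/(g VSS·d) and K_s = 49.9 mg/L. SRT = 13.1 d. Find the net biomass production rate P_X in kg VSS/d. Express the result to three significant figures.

For a completely mixed reactor with recycle the Lawrence–McCarty relation gives S = K_s·(1 + k_d·θ_c) / [θ_c·(Y·k − k_d) − 1] = 49.9 × (1 + 0.0936 × 13.1) / [13.1 × (0.370 × 8.96 − 0.0936) − 1] = 111.1 / 41.20 = 2.696 mg/L.
Y_obs = Y / (1 + k_d θ_c) = 0.370 / (1 + 0.0936 × 13.1) = 0.370 / 2.226 = 0.1662.
Q·(S₀ − S) = 547 × (1820 − 2.70) × 10⁻³ = 994.1 kg/d removed.
P_X = Y_obs · Q(S₀ − S) = 0.1662 × 994.1 = 165.2 kg VSS/d.

P_X ≈ 165 kg VSS/d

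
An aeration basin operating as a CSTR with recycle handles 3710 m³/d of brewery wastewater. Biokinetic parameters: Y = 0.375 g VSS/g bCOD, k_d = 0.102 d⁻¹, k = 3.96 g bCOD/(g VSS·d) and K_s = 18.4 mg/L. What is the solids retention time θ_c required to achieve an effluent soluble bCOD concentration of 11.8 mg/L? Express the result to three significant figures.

θ_c ≈ 2.09 d

Specific growth rate at S = 11.8 mg/L: μ = YkS/(K_s+S) = 0.375·3.96·11.8/(18.4+11.8) = 0.5802 d⁻¹.
1/θ_c = 0.5802 − 0.102 = 0.4782 d⁻¹, so θ_c = 2.091 d.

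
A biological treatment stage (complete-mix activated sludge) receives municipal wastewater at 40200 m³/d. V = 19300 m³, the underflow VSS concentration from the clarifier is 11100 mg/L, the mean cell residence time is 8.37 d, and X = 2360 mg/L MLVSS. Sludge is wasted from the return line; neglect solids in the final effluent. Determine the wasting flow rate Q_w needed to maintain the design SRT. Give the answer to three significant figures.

Q_w ≈ 490 m³/d

θ_c = V·X/(Q_w·X_r) when wasting from the recycle, so Q_w = V·X/(θ_c·X_r) = 19300 × 2360 / (8.37 × 11100) = 490.3 m³/d.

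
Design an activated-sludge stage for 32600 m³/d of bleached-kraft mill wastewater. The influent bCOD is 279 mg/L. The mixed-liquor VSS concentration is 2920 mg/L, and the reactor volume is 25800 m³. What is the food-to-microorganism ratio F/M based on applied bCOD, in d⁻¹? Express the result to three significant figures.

Food-to-microorganism ratio F/M = Q S₀ / (V X) = 32600 × 279 / (25800 × 2920) = 0.1207 d⁻¹.

F/M ≈ 0.121 d⁻¹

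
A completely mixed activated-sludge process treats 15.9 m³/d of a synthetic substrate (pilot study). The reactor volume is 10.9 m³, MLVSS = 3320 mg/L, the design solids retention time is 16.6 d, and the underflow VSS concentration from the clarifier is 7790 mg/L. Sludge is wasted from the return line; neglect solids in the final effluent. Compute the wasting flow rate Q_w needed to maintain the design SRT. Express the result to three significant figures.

θ_c = V·X/(Q_w·X_r) when wasting from the recycle, so Q_w = V·X/(θ_c·X_r) = 10.90 × 3320 / (16.6 × 7790) = 0.2798 m³/d.

Q_w ≈ 0.280 m³/d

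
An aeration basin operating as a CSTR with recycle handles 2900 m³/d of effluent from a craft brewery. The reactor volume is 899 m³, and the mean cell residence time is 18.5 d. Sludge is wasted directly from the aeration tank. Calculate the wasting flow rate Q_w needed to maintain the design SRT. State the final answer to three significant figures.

With mixed-liquor wasting, θ_c = V/Q_w, so Q_w = V/θ_c = 899.0/18.5 = 48.59 m³/d.

Q_w ≈ 48.6 m³/d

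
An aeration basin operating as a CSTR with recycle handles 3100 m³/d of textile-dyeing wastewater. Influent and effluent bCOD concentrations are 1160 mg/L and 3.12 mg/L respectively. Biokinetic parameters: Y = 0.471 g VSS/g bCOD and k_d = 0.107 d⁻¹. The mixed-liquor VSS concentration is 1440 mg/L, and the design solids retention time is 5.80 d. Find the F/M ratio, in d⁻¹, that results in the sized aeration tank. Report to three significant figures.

Steady-state biomass mass balance: V·X·(1 + k_d·θ_c) = Y·Q·(S₀ − S)·θ_c, so V = 0.471 × 3100 × (1160 − 3.12) × 5.80 / [1440 × (1 + 0.107 × 5.80)] = 9.8×10^6 / 2334 = 4198 m³.
Food-to-microorganism ratio F/M = Q S₀ / (V X) = 3100 × 1160 / (4198 × 1440) = 0.5948 d⁻¹.

F/M ≈ 0.595 d⁻¹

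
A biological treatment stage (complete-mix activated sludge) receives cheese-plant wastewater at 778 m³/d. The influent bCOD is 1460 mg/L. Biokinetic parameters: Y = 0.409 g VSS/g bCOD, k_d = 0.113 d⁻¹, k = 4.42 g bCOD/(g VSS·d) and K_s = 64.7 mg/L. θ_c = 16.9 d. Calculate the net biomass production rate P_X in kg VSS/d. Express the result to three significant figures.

P_X ≈ 159 kg VSS/d

For a completely mixed reactor with recycle the Lawrence–McCarty relation gives S = K_s·(1 + k_d·θ_c) / [θ_c·(Y·k − k_d) − 1] = 64.7 × (1 + 0.113 × 16.9) / [16.9 × (0.409 × 4.42 − 0.113) − 1] = 188.3 / 27.64 = 6.811 mg/L.
Correct the yield for decay: Y_obs = Y/(1 + k_d θ_c) = 0.409 / (1 + 0.113 × 16.9) = 0.409 / 2.910 = 0.1406.
Q·(S₀ − S) = 778 × (1460 − 6.81) × 10⁻³ = 1131 kg/d removed.
Net biomass production P_X = Y_obs × Q·(S₀ − S) = 0.1406 × 1131 = 158.9 kg VSS/d.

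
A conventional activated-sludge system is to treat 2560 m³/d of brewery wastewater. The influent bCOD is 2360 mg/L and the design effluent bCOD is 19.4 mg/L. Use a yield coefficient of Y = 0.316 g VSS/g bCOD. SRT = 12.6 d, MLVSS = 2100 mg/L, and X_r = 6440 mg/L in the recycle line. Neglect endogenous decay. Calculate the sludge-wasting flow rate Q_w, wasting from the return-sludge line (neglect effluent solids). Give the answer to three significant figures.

Q_w ≈ 294 m³/d

Biomass mass balance (decay neglected): V·X = Y·Q·(S₀ − S)·θ_c, so V = 0.316 × 2560 × (2360 − 19.4) × 12.6 / 2100 = 11361 m³.
θ_c = V·X/(Q_w·X_r) when wasting from the recycle, so Q_w = V·X/(θ_c·X_r) = 11361 × 2100 / (12.6 × 6440) = 294.0 m³/d.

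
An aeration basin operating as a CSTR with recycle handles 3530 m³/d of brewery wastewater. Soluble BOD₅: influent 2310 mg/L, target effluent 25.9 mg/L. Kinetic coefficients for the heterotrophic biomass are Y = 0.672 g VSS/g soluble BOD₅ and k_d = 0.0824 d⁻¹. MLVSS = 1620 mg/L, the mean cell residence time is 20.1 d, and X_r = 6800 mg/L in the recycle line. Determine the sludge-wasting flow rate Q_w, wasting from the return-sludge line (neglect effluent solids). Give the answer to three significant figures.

Rearranging the biomass balance for a CMAS with decay, V = Y·Q·ΔS·θ_c / [X·(1+k_d θ_c)] = 0.672 × 3530 × (2310 − 25.9) × 20.1 / [1620 × (1 + 0.0824 × 20.1)] = 1.09×10^8 / 4303 = 25309 m³.
Q_w = (V·X)/(θ_c X_r) = 25309 × 1620 / (20.1 × 6800) = 300.0 m³/d.

Q_w ≈ 300 m³/d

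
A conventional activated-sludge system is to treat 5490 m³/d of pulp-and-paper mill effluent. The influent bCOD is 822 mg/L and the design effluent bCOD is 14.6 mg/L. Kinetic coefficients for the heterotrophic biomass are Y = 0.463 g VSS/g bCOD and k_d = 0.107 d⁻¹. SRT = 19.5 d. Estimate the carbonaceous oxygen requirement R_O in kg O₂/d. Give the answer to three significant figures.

R_O ≈ 3490 kg O₂/d

Correct the yield for decay: Y_obs = Y/(1 + k_d θ_c) = 0.463 / (1 + 0.107 × 19.5) = 0.463 / 3.087 = 0.1500.
Mass of bCOD removed per day: Q(S₀ − S) = 5490 × 807.4 g/m³ = 4433 kg/d.
Net sludge production P_X = 0.1500 × 4433 = 664.9 kg VSS/d.
R_O = Q·(S₀ − S) − 1.42·P_X = 4433 − 1.42 × 664.9 = 3488 kg O₂/d.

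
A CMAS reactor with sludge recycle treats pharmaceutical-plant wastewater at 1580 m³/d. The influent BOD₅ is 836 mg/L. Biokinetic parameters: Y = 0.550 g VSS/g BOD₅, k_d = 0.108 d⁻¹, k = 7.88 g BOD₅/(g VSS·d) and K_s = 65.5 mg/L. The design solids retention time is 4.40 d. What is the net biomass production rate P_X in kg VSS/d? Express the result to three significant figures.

P_X ≈ 489 kg VSS/d

For a completely mixed reactor with recycle the Lawrence–McCarty relation gives S = K_s·(1 + k_d·θ_c) / [θ_c·(Y·k − k_d) − 1] = 65.5 × (1 + 0.108 × 4.40) / [4.40 × (0.550 × 7.88 − 0.108) − 1] = 96.63 / 17.59 = 5.492 mg/L.
Correct the yield for decay: Y_obs = Y/(1 + k_d θ_c) = 0.550 / (1 + 0.108 × 4.40) = 0.550 / 1.475 = 0.3728.
Substrate removed = Q·(S₀ − S) = 1580 m³/d × (836 − 5.49) g/m³ = 1.31×10^6 g/d = 1312 kg/d.
P_X = Y_obs · Q(S₀ − S) = 0.3728 × 1312 = 489.2 kg VSS/d.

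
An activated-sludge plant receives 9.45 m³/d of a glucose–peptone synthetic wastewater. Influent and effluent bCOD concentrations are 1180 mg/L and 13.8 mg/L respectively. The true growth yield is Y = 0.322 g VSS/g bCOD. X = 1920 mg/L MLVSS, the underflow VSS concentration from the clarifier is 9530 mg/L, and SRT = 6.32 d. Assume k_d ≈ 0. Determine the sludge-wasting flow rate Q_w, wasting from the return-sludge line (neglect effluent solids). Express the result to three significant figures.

Q_w ≈ 0.372 m³/d

Biomass mass balance (decay neglected): V·X = Y·Q·(S₀ − S)·θ_c, so V = 0.322 × 9.45 × (1180 − 13.8) × 6.32 / 1920 = 11.68 m³.
θ_c = V·X/(Q_w·X_r) when wasting from the recycle, so Q_w = V·X/(θ_c·X_r) = 11.68 × 1920 / (6.32 × 9530) = 0.3724 m³/d.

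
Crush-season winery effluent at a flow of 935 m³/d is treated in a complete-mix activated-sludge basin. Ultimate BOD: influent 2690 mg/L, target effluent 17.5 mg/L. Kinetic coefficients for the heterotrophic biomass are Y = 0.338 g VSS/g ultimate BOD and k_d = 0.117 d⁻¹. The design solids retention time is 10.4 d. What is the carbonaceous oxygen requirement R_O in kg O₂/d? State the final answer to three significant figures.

R_O ≈ 1960 kg O₂/d

The observed yield is Y_obs = Y/(1 + k_d·θ_c) = 0.338 / (1 + 0.117 × 10.4) = 0.338 / 2.217 = 0.1525 g VSS per g ultimate BOD removed.
Q·(S₀ − S) = 935 × (2690 − 17.5) × 10⁻³ = 2499 kg/d removed.
Biomass synthesised: P_X = Y_obs × 2499 = 381.0 kg VSS/d.
Carbonaceous O₂ demand = substrate oxidised − cell-mass equivalent = 2499 − 1.42 × 381.0 = 1958 kg O₂/d.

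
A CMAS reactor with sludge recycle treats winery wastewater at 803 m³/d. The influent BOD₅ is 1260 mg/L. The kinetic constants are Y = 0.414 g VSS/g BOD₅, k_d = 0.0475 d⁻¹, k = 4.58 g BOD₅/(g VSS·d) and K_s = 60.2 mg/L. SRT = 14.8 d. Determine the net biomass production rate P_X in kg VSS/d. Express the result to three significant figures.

From the Monod/SRT balance for a CMAS, S = K_s·(1+k_d θ_c)/[θ_c·(Y k − k_d) − 1] = 60.2 × (1 + 0.0475 × 14.8) / [14.8 × (0.414 × 4.58 − 0.0475) − 1] = 102.5 / 26.36 = 3.889 mg/L.
Observed yield with endogenous decay: Y_obs = Y / (1 + k_d·θ_c) = 0.414 / (1 + 0.0475 × 14.8) = 0.414 / 1.703 = 0.2431 g VSS/g BOD₅.
Q·(S₀ − S) = 803 × (1260 − 3.89) × 10⁻³ = 1009 kg/d removed.
So the net sludge growth is P_X = 0.2431 × 1009 = 245.2 kg VSS/d.

P_X ≈ 245 kg VSS/d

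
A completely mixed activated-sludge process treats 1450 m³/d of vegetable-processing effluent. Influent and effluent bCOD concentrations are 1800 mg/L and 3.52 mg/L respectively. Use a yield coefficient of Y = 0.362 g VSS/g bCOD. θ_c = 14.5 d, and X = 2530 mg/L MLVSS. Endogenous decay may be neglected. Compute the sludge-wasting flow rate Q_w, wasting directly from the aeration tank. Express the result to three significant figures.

Biomass mass balance (decay neglected): V·X = Y·Q·(S₀ − S)·θ_c, so V = 0.362 × 1450 × (1800 − 3.52) × 14.5 / 2530 = 5404 m³.
Wasting from the aeration tank: Q_w = V / θ_c = 5404 / 14.5 = 372.7 m³/d.

Q_w ≈ 373 m³/d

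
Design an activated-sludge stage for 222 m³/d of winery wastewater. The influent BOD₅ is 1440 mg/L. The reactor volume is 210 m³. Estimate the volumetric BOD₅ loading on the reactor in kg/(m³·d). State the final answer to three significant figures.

L_v ≈ 1.52 kg BOD₅/(m³·d)

L_v = Q S₀ / V = 222 × 1440 × 10⁻³ / 210.0 = 1.522 kg/(m³·d).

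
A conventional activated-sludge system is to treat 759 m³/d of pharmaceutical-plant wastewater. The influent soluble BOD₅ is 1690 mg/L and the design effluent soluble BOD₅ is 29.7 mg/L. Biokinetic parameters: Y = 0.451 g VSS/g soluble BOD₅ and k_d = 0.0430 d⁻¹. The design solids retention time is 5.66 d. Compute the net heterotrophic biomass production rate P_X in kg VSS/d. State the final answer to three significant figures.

The observed yield is Y_obs = Y/(1 + k_d·θ_c) = 0.451 / (1 + 0.0430 × 5.66) = 0.451 / 1.243 = 0.3627 g VSS per g soluble BOD₅ removed.
Mass of soluble BOD₅ removed per day: Q(S₀ − S) = 759 × 1660 g/m³ = 1260 kg/d.
Biomass produced: P_X = Y_obs·Q·ΔS = 0.3627 × 1260 ≈ 457.1 kg VSS/d.

P_X ≈ 457 kg VSS/d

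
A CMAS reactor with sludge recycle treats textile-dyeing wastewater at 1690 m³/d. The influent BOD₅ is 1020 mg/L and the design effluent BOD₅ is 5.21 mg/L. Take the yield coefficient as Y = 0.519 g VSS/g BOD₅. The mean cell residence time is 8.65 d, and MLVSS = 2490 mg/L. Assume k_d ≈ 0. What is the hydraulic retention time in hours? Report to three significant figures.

τ ≈ 43.9 h

With k_d = 0 the design equation reduces to V = Y Q (S₀−S) θ_c / X = 0.519 × 1690 × (1020 − 5.21) × 8.65 / 2490 = 3092 m³.
HRT = V/Q = 3092 m³ / 1690 m³·d⁻¹ = 1.830 d × 24 = 43.91 h.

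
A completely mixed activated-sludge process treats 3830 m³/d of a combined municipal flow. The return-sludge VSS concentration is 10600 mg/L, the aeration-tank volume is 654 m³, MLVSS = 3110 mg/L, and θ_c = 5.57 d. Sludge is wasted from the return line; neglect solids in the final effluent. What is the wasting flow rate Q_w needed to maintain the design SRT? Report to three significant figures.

Q_w ≈ 34.4 m³/d

Wasting from the return line (neglecting effluent solids): Q_w = V·X / (θ_c·X_r) = 654.0 × 3110 / (5.57 × 10600) = 34.45 m³/d.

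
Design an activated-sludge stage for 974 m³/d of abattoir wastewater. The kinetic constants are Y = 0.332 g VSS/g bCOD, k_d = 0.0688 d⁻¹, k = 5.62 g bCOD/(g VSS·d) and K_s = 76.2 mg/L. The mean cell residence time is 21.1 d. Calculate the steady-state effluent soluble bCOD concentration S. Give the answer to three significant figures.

S ≈ 5.06 mg/L

Effluent substrate depends only on kinetics and SRT: S = K_s(1 + k_d θ_c) / [θ_c(Yk − k_d) − 1] = 76.2 × (1 + 0.0688 × 21.1) / [21.1 × (0.332 × 5.62 − 0.0688) − 1] = 186.8 / 36.92 = 5.060 mg/L.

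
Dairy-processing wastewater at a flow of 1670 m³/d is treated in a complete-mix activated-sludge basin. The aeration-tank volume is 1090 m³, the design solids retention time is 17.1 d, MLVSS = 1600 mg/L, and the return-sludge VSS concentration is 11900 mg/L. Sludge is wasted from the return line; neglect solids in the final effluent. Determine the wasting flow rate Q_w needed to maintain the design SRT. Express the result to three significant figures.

θ_c = V·X/(Q_w·X_r) when wasting from the recycle, so Q_w = V·X/(θ_c·X_r) = 1090 × 1600 / (17.1 × 11900) = 8.570 m³/d.

Q_w ≈ 8.57 m³/d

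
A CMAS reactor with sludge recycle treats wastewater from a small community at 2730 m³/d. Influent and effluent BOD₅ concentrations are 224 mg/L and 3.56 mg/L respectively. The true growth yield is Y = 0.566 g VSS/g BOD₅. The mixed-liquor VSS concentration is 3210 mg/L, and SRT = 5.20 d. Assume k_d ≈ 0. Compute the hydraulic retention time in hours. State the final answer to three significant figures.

Biomass mass balance (decay neglected): V·X = Y·Q·(S₀ − S)·θ_c, so V = 0.566 × 2730 × (224 − 3.56) × 5.20 / 3210 = 551.8 m³.
HRT = V/Q = 551.8 m³ / 2730 m³·d⁻¹ = 0.2021 d × 24 = 4.851 h.

τ ≈ 4.85 h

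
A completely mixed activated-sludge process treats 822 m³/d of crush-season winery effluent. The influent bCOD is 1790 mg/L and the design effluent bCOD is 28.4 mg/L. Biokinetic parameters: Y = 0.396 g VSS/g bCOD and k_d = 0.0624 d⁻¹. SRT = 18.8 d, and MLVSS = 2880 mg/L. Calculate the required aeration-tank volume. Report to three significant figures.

Steady-state biomass mass balance: V·X·(1 + k_d·θ_c) = Y·Q·(S₀ − S)·θ_c, so V = 0.396 × 822 × (1790 − 28.4) × 18.8 / [2880 × (1 + 0.0624 × 18.8)] = 1.08×10^7 / 6259 = 1722 m³.

V ≈ 1720 m³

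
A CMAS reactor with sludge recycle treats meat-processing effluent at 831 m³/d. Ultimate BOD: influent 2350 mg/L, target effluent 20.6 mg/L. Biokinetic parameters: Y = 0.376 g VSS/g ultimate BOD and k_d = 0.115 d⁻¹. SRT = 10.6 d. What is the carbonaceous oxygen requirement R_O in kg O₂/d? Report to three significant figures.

Y_obs = Y / (1 + k_d θ_c) = 0.376 / (1 + 0.115 × 10.6) = 0.376 / 2.219 = 0.1694.
Mass of ultimate BOD removed per day: Q(S₀ − S) = 831 × 2329 g/m³ = 1936 kg/d.
P_X = Y_obs·Q·(S₀ − S) = 0.1694 × 1936 = 328.0 kg VSS/d.
R_O = Q·ΔS − 1.42 P_X = 1936 − 465.8 = 1470 kg O₂/d.

R_O ≈ 1470 kg O₂/d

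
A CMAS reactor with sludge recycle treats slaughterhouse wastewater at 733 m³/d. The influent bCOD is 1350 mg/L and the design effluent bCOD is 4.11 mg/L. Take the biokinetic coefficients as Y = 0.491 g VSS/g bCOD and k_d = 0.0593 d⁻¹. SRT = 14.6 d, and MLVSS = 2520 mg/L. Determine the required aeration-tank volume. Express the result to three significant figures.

V ≈ 1500 m³

Rearranging the biomass balance for a CMAS with decay, V = Y·Q·ΔS·θ_c / [X·(1+k_d θ_c)] = 0.491 × 733 × (1350 − 4.11) × 14.6 / [2520 × (1 + 0.0593 × 14.6)] = 7.07×10^6 / 4702 = 1504 m³.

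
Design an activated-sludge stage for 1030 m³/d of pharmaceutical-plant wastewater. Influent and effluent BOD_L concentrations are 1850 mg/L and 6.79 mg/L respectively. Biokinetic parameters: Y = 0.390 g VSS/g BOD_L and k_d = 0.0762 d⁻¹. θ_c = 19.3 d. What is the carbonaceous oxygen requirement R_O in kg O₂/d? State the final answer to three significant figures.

R_O ≈ 1470 kg O₂/d

Observed yield with endogenous decay: Y_obs = Y / (1 + k_d·θ_c) = 0.390 / (1 + 0.0762 × 19.3) = 0.390 / 2.471 = 0.1579 g VSS/g BOD_L.
Mass of BOD_L removed per day: Q(S₀ − S) = 1030 × 1843 g/m³ = 1899 kg/d.
P_X = Y_obs·Q·(S₀ − S) = 0.1579 × 1899 = 299.7 kg VSS/d.
R_O = Q·ΔS − 1.42 P_X = 1899 − 425.6 = 1473 kg O₂/d.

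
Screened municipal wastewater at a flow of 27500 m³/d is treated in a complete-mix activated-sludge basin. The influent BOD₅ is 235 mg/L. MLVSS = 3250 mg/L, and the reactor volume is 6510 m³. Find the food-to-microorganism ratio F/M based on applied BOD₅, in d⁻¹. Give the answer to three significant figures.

F/M ≈ 0.305 d⁻¹

F/M = Q·S₀ / (V·X) = 27500 × 235 / (6510 × 3250) = 0.3054 g BOD₅·(g VSS·d)⁻¹.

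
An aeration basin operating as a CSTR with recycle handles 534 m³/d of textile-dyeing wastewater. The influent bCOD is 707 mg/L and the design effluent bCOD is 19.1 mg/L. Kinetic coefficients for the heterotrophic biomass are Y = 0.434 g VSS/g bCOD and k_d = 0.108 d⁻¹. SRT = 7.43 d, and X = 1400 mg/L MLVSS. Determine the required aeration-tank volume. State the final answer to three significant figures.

V ≈ 469 m³

From the SRT design equation V = Y Q (S₀−S) θ_c / [X (1 + k_d θ_c)] = 0.434 × 534 × (707 − 19.1) × 7.43 / [1400 × (1 + 0.108 × 7.43)] = 1.18×10^6 / 2523 = 469.4 m³.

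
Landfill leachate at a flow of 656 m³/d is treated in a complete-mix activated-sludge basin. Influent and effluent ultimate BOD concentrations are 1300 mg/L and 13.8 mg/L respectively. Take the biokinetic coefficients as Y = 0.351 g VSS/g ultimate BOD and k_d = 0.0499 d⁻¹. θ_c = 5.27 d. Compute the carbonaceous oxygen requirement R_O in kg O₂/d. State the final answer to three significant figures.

The observed yield is Y_obs = Y/(1 + k_d·θ_c) = 0.351 / (1 + 0.0499 × 5.27) = 0.351 / 1.263 = 0.2779 g VSS per g ultimate BOD removed.
Substrate removed = Q·(S₀ − S) = 656 m³/d × (1300 − 13.8) g/m³ = 8.44×10^5 g/d = 843.7 kg/d.
Net sludge production P_X = 0.2779 × 843.7 = 234.5 kg VSS/d.
R_O = Q·ΔS − 1.42 P_X = 843.7 − 333.0 = 510.8 kg O₂/d.

R_O ≈ 511 kg O₂/d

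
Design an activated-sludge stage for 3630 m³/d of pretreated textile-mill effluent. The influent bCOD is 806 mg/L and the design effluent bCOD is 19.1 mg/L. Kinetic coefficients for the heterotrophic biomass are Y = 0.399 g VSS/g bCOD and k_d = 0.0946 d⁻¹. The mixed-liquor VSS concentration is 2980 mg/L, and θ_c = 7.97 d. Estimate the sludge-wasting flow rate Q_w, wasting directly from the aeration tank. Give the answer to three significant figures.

Q_w ≈ 218 m³/d

Rearranging the biomass balance for a CMAS with decay, V = Y·Q·ΔS·θ_c / [X·(1+k_d θ_c)] = 0.399 × 3630 × (806 − 19.1) × 7.97 / [2980 × (1 + 0.0946 × 7.97)] = 9.08×10^6 / 5227 = 1738 m³.
Wasting from the aeration tank: Q_w = V / θ_c = 1738 / 7.97 = 218.1 m³/d.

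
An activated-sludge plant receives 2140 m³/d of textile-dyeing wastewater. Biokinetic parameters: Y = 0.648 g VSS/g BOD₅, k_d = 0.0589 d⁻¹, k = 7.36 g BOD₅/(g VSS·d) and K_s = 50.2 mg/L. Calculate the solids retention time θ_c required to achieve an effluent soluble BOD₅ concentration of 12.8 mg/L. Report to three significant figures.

θ_c ≈ 1.10 d

At the target effluent, Y k S/(K_s+S) = 0.648×7.36×12.8/63.00 = 0.9690 d⁻¹.
1/θ_c = 0.9690 − 0.0589 = 0.9101 d⁻¹, so θ_c = 1.099 d.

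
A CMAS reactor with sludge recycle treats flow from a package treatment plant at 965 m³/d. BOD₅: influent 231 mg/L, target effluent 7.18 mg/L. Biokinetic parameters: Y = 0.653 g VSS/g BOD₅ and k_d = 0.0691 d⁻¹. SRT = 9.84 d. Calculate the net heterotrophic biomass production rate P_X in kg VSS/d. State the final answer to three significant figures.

P_X ≈ 84.0 kg VSS/d

Y_obs = Y / (1 + k_d θ_c) = 0.653 / (1 + 0.0691 × 9.84) = 0.653 / 1.680 = 0.3887.
Substrate removed = Q·(S₀ − S) = 965 m³/d × (231 − 7.18) g/m³ = 2.16×10^5 g/d = 216.0 kg/d.
Net biomass production P_X = Y_obs × Q·(S₀ − S) = 0.3887 × 216.0 = 83.95 kg VSS/d.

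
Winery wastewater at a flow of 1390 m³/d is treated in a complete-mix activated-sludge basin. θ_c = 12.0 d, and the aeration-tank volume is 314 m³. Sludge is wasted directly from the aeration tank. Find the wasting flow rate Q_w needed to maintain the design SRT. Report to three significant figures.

For wasting at MLVSS concentration, Q_w = V/θ_c = 314.0/12.0 = 26.17 m³/d.

Q_w ≈ 26.2 m³/d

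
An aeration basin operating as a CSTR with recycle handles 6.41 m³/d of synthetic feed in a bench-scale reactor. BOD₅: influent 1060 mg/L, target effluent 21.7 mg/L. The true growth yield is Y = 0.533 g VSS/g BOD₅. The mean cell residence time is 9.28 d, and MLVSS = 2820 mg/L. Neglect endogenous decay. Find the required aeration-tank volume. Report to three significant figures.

V·X = Y·Q·ΔS·θ_c gives V = 0.533 × 6.41 × (1060 − 21.7) × 9.28 / 2820 = 11.67 m³.

V ≈ 11.7 m³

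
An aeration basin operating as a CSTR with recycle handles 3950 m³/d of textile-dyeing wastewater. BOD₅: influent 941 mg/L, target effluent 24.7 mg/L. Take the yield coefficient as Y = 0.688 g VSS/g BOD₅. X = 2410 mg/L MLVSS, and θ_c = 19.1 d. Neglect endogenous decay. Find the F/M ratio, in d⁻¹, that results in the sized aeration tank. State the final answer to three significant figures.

V·X = Y·Q·ΔS·θ_c gives V = 0.688 × 3950 × (941 − 24.7) × 19.1 / 2410 = 19735 m³.
F/M = applied load / biomass = Q·S₀/(V·X) = 3950 × 941 / (19735 × 2410) = 0.07815 d⁻¹.

F/M ≈ 0.0782 d⁻¹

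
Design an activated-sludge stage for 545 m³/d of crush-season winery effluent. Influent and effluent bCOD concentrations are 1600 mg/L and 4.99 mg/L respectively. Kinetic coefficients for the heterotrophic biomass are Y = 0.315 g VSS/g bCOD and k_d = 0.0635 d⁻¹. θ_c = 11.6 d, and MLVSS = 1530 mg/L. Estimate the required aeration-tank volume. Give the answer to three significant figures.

Steady-state biomass mass balance: V·X·(1 + k_d·θ_c) = Y·Q·(S₀ − S)·θ_c, so V = 0.315 × 545 × (1600 − 4.99) × 11.6 / [1530 × (1 + 0.0635 × 11.6)] = 3.18×10^6 / 2657 = 1195 m³.

V ≈ 1200 m³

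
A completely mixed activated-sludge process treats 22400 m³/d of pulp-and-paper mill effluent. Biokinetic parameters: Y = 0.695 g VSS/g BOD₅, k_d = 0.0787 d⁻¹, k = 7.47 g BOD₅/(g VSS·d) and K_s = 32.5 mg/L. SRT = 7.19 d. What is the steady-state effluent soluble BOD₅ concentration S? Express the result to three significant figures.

From the Monod/SRT balance for a CMAS, S = K_s·(1+k_d θ_c)/[θ_c·(Y k − k_d) − 1] = 32.5 × (1 + 0.0787 × 7.19) / [7.19 × (0.695 × 7.47 − 0.0787) − 1] = 50.89 / 35.76 = 1.423 mg/L.

S ≈ 1.42 mg/L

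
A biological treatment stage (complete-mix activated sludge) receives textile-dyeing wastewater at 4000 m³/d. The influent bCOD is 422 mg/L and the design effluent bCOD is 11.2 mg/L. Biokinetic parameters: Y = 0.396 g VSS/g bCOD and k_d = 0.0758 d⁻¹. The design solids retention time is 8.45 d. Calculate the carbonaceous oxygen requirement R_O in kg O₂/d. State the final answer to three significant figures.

Correct the yield for decay: Y_obs = Y/(1 + k_d θ_c) = 0.396 / (1 + 0.0758 × 8.45) = 0.396 / 1.641 = 0.2414.
Mass of bCOD removed per day: Q(S₀ − S) = 4000 × 410.8 g/m³ = 1643 kg/d.
P_X = Y_obs·Q·(S₀ − S) = 0.2414 × 1643 = 396.6 kg VSS/d.
Carbonaceous O₂ demand = substrate oxidised − cell-mass equivalent = 1643 − 1.42 × 396.6 = 1080 kg O₂/d.

R_O ≈ 1080 kg O₂/d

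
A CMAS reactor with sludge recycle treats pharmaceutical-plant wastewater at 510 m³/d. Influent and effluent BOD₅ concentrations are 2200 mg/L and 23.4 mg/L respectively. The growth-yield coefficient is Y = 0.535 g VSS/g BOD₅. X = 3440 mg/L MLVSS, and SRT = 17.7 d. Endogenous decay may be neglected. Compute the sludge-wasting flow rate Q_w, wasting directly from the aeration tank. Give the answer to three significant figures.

Q_w ≈ 173 m³/d

V·X = Y·Q·ΔS·θ_c gives V = 0.535 × 510 × (2200 − 23.4) × 17.7 / 3440 = 3056 m³.
For wasting at MLVSS concentration, Q_w = V/θ_c = 3056/17.7 = 172.6 m³/d.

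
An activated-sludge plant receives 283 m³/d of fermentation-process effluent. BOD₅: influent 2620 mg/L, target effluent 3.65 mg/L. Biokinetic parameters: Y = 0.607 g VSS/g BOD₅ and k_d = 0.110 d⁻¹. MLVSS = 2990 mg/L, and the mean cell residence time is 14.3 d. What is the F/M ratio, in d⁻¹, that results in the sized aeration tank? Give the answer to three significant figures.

F/M ≈ 0.297 d⁻¹

Steady-state biomass mass balance: V·X·(1 + k_d·θ_c) = Y·Q·(S₀ − S)·θ_c, so V = 0.607 × 283 × (2620 − 3.65) × 14.3 / [2990 × (1 + 0.110 × 14.3)] = 6.43×10^6 / 7693 = 835.4 m³.
Food-to-microorganism ratio F/M = Q S₀ / (V X) = 283 × 2620 / (835.4 × 2990) = 0.2968 d⁻¹.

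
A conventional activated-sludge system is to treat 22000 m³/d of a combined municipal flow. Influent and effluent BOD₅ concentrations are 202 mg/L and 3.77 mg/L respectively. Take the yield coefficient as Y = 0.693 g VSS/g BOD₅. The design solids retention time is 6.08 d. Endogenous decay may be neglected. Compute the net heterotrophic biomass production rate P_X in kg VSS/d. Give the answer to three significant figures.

Since k_d ≈ 0, Y_obs = Y = 0.693 g VSS/g BOD₅.
Q·(S₀ − S) = 22000 × (202 − 3.77) × 10⁻³ = 4361 kg/d removed.
Biomass produced: P_X = Y_obs·Q·ΔS = 0.6930 × 4361 ≈ 3022 kg VSS/d.

P_X ≈ 3020 kg VSS/d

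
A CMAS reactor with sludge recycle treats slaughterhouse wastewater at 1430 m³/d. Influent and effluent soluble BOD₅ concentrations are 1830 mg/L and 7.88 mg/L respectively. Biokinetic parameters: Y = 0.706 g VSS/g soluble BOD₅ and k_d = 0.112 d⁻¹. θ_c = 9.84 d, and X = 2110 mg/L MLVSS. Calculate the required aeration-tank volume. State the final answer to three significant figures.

Rearranging the biomass balance for a CMAS with decay, V = Y·Q·ΔS·θ_c / [X·(1+k_d θ_c)] = 0.706 × 1430 × (1830 − 7.88) × 9.84 / [2110 × (1 + 0.112 × 9.84)] = 1.81×10^7 / 4435 = 4081 m³.

V ≈ 4080 m³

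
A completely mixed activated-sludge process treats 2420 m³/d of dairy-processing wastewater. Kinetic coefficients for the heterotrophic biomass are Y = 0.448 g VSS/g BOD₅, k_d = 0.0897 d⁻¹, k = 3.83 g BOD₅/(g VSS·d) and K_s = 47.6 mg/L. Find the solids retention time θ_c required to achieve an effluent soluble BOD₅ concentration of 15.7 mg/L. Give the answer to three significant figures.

Specific growth rate at S = 15.7 mg/L: μ = YkS/(K_s+S) = 0.448·3.83·15.7/(47.6+15.7) = 0.4256 d⁻¹.
Then 1/θ_c = μ − k_d = 0.4256 − 0.0897 = 0.3359 d⁻¹, giving θ_c = 2.977 d.

θ_c ≈ 2.98 d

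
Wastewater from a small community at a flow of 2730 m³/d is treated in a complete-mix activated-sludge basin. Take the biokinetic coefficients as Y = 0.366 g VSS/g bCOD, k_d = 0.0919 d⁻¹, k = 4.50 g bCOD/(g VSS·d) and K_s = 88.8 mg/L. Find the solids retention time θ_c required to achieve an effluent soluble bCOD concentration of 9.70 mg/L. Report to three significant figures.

Specific growth rate at S = 9.70 mg/L: μ = YkS/(K_s+S) = 0.366·4.50·9.70/(88.8+9.70) = 0.1622 d⁻¹.
1/θ_c = 0.1622 − 0.0919 = 0.07029 d⁻¹, so θ_c = 14.23 d.

θ_c ≈ 14.2 d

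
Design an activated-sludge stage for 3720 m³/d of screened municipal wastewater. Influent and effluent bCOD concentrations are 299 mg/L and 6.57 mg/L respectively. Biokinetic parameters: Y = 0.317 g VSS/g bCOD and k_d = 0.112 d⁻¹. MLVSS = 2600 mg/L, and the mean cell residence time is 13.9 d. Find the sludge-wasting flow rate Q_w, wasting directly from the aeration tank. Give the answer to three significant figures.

Rearranging the biomass balance for a CMAS with decay, V = Y·Q·ΔS·θ_c / [X·(1+k_d θ_c)] = 0.317 × 3720 × (299 − 6.57) × 13.9 / [2600 × (1 + 0.112 × 13.9)] = 4.79×10^6 / 6648 = 721.1 m³.
For wasting at MLVSS concentration, Q_w = V/θ_c = 721.1/13.9 = 51.87 m³/d.

Q_w ≈ 51.9 m³/d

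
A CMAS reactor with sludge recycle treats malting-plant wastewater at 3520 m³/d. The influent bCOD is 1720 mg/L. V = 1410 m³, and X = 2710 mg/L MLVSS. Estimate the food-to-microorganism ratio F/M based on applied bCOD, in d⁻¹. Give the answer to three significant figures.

F/M ≈ 1.58 d⁻¹

Food-to-microorganism ratio F/M = Q S₀ / (V X) = 3520 × 1720 / (1410 × 2710) = 1.584 d⁻¹.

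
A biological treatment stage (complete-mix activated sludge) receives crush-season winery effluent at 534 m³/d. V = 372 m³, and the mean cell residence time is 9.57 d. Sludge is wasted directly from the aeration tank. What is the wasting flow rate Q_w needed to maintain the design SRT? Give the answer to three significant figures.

For wasting at MLVSS concentration, Q_w = V/θ_c = 372.0/9.57 = 38.87 m³/d.

Q_w ≈ 38.9 m³/d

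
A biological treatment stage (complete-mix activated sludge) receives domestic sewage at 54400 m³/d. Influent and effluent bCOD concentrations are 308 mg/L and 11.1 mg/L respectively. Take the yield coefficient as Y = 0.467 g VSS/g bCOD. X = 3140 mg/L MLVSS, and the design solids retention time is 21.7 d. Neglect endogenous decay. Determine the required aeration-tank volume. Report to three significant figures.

V ≈ 52100 m³

With k_d = 0 the design equation reduces to V = Y Q (S₀−S) θ_c / X = 0.467 × 54400 × (308 − 11.1) × 21.7 / 3140 = 52126 m³.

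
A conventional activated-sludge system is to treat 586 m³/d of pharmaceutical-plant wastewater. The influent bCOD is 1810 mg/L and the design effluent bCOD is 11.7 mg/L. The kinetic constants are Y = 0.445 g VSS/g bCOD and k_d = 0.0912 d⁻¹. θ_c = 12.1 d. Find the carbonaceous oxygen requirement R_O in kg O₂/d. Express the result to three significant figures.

The observed yield is Y_obs = Y/(1 + k_d·θ_c) = 0.445 / (1 + 0.0912 × 12.1) = 0.445 / 2.104 = 0.2116 g VSS per g bCOD removed.
Q·(S₀ − S) = 586 × (1810 − 11.7) × 10⁻³ = 1054 kg/d removed.
Net sludge production P_X = 0.2116 × 1054 = 222.9 kg VSS/d.
R_O = Q·ΔS − 1.42 P_X = 1054 − 316.6 = 737.2 kg O₂/d.

R_O ≈ 737 kg O₂/d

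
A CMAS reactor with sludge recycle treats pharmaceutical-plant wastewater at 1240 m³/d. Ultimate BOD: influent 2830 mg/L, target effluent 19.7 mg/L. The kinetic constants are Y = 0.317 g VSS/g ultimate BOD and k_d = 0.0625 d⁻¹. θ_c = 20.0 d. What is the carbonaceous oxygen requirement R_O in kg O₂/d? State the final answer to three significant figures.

R_O ≈ 2790 kg O₂/d

The observed yield is Y_obs = Y/(1 + k_d·θ_c) = 0.317 / (1 + 0.0625 × 20.0) = 0.317 / 2.250 = 0.1409 g VSS per g ultimate BOD removed.
Mass of ultimate BOD removed per day: Q(S₀ − S) = 1240 × 2810 g/m³ = 3485 kg/d.
P_X = Y_obs·Q·(S₀ − S) = 0.1409 × 3485 = 491.0 kg VSS/d.
R_O = Q·ΔS − 1.42 P_X = 3485 − 697.2 = 2788 kg O₂/d.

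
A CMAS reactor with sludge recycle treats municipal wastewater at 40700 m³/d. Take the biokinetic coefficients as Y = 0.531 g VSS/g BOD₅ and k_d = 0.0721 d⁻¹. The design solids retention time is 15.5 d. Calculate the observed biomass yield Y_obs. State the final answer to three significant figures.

Y_obs ≈ 0.251 g VSS/g BOD₅

Observed yield with endogenous decay: Y_obs = Y / (1 + k_d·θ_c) = 0.531 / (1 + 0.0721 × 15.5) = 0.531 / 2.118 = 0.2508 g VSS/g BOD₅.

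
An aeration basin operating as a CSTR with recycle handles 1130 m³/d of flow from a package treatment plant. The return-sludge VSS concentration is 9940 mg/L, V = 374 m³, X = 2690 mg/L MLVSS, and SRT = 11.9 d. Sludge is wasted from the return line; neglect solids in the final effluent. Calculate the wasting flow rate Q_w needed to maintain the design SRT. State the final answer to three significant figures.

θ_c = V·X/(Q_w·X_r) when wasting from the recycle, so Q_w = V·X/(θ_c·X_r) = 374.0 × 2690 / (11.9 × 9940) = 8.505 m³/d.

Q_w ≈ 8.51 m³/d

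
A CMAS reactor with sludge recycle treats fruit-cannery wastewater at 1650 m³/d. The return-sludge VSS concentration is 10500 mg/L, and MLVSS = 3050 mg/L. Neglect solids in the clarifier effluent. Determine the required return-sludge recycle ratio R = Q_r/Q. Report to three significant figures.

R ≈ 0.409

Mass balance around the secondary clarifier (neglecting effluent solids): R = X / (X_r − X) = 3050 / (10500 − 3050) = 0.4094.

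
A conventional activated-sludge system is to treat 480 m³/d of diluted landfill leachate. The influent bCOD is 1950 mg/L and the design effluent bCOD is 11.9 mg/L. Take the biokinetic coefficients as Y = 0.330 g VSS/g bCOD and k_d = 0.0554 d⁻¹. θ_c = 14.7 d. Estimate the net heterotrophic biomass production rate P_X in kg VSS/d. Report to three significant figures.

P_X ≈ 169 kg VSS/d

The observed yield is Y_obs = Y/(1 + k_d·θ_c) = 0.330 / (1 + 0.0554 × 14.7) = 0.330 / 1.814 = 0.1819 g VSS per g bCOD removed.
Mass of bCOD removed per day: Q(S₀ − S) = 480 × 1938 g/m³ = 930.3 kg/d.
Biomass produced: P_X = Y_obs·Q·ΔS = 0.1819 × 930.3 ≈ 169.2 kg VSS/d.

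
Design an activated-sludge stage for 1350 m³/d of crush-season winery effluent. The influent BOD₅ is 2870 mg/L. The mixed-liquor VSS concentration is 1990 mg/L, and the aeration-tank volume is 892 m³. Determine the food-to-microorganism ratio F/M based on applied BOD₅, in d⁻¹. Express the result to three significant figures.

F/M ≈ 2.18 d⁻¹

F/M = Q·S₀ / (V·X) = 1350 × 2870 / (892.0 × 1990) = 2.183 g BOD₅·(g VSS·d)⁻¹.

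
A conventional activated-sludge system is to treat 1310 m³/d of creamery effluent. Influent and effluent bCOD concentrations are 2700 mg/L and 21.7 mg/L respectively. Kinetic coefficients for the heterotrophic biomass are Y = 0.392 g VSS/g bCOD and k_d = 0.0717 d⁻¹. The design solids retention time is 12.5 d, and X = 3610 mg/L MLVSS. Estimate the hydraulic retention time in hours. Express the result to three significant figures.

Steady-state biomass mass balance: V·X·(1 + k_d·θ_c) = Y·Q·(S₀ − S)·θ_c, so V = 0.392 × 1310 × (2700 − 21.7) × 12.5 / [3610 × (1 + 0.0717 × 12.5)] = 1.72×10^7 / 6845 = 2511 m³.
τ = V/Q = 2511/1310 = 1.917 d, or 46.01 h.

τ ≈ 46.0 h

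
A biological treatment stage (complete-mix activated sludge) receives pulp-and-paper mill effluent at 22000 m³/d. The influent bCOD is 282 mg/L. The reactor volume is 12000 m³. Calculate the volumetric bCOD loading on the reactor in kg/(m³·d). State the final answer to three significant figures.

L_v ≈ 0.517 kg bCOD/(m³·d)

Volumetric loading L_v = Q·S₀ / V = 22000 × 282 g/m³ / 12000 m³ = 517.0 g/(m³·d) = 0.5170 kg bCOD/(m³·d).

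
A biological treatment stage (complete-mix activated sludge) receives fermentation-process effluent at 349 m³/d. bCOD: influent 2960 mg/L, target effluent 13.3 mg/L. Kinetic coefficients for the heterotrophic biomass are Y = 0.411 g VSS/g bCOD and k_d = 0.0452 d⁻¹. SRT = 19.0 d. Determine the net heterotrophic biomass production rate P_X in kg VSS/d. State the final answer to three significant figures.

The observed yield is Y_obs = Y/(1 + k_d·θ_c) = 0.411 / (1 + 0.0452 × 19.0) = 0.411 / 1.859 = 0.2211 g VSS per g bCOD removed.
Substrate removed = Q·(S₀ − S) = 349 m³/d × (2960 − 13.3) g/m³ = 1.03×10^6 g/d = 1028 kg/d.
Biomass produced: P_X = Y_obs·Q·ΔS = 0.2211 × 1028 ≈ 227.4 kg VSS/d.

P_X ≈ 227 kg VSS/d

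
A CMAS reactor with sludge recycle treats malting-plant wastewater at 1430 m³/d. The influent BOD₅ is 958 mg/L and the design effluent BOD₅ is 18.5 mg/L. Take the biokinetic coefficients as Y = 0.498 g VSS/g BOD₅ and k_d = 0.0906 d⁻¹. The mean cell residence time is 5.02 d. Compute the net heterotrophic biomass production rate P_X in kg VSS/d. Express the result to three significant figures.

The observed yield is Y_obs = Y/(1 + k_d·θ_c) = 0.498 / (1 + 0.0906 × 5.02) = 0.498 / 1.455 = 0.3423 g VSS per g BOD₅ removed.
Mass of BOD₅ removed per day: Q(S₀ − S) = 1430 × 939.5 g/m³ = 1343 kg/d.
Biomass produced: P_X = Y_obs·Q·ΔS = 0.3423 × 1343 ≈ 459.9 kg VSS/d.

P_X ≈ 460 kg VSS/d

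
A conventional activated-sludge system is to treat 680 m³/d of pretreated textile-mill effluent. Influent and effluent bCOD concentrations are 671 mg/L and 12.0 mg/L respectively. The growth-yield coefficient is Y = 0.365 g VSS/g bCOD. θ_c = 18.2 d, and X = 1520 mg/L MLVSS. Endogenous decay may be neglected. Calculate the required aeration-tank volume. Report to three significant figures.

Biomass mass balance (decay neglected): V·X = Y·Q·(S₀ − S)·θ_c, so V = 0.365 × 680 × (671 − 12.0) × 18.2 / 1520 = 1958 m³.

V ≈ 1960 m³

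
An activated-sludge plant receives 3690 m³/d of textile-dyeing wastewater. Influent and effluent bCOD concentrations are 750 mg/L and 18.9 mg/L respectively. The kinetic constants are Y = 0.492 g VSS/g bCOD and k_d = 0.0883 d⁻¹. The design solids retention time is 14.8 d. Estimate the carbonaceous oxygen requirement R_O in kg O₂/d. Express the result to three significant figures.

Y_obs = Y / (1 + k_d θ_c) = 0.492 / (1 + 0.0883 × 14.8) = 0.492 / 2.307 = 0.2133.
ΔS = 750 − 18.9 = 731.1 mg/L, so the substrate removal rate is 3690 × 731.1/1000 = 2698 kg bCOD/d.
Net sludge production P_X = 0.2133 × 2698 = 575.4 kg VSS/d.
R_O = Q·(S₀ − S) − 1.42·P_X = 2698 − 1.42 × 575.4 = 1881 kg O₂/d.

R_O ≈ 1880 kg O₂/d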